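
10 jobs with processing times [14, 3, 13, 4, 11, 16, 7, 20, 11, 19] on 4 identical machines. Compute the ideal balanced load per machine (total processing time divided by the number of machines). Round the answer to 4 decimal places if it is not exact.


Total processing time = 14 + 3 + 13 + 4 + 11 + 16 + 7 + 20 + 11 + 19 = 118
Number of machines = 4
Ideal balanced load = 118 / 4 = 29.5

29.5


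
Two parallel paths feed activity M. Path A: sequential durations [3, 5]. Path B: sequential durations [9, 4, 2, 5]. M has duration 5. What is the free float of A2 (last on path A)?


ES(A2) = sum of predecessors on chain A = 3
EF(A2) = ES + duration = 3 + 5 = 8
Successor of A2 is M. ES(M) = max(sum(A), sum(B)) = max(8, 20) = 20
Free float = ES(successor) - EF(current) = 20 - 8 = 12

12


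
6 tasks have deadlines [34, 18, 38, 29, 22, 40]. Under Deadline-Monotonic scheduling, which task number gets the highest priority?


Sort tasks by relative deadline (ascending):
  Task 2: deadline = 18
  Task 5: deadline = 22
  Task 4: deadline = 29
  Task 1: deadline = 34
  Task 3: deadline = 38
  Task 6: deadline = 40
Priority order (highest first): [2, 5, 4, 1, 3, 6]
Highest priority task = 2

2


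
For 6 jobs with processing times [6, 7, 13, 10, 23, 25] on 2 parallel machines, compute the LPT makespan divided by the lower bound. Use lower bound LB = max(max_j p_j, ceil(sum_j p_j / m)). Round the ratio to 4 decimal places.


LPT order: [25, 23, 13, 10, 7, 6]
Machine loads after assignment: [42, 42]
LPT makespan = 42
Lower bound = max(max_job, ceil(total/2)) = max(25, 42) = 42
Ratio = 42 / 42 = 1.0

1.0


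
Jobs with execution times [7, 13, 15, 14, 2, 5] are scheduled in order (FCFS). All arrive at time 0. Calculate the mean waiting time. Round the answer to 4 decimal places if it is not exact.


FCFS order (as given): [7, 13, 15, 14, 2, 5]
Waiting times:
  Job 1: wait = 0
  Job 2: wait = 7
  Job 3: wait = 20
  Job 4: wait = 35
  Job 5: wait = 49
  Job 6: wait = 51
Sum of waiting times = 162
Average waiting time = 162/6 = 27.0

27.0


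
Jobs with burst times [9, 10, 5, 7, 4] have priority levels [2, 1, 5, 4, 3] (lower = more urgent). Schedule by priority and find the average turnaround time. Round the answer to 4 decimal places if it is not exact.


Sort by priority (ascending = highest first):
Order: [(1, 10), (2, 9), (3, 4), (4, 7), (5, 5)]
Completion times:
  Priority 1, burst=10, C=10
  Priority 2, burst=9, C=19
  Priority 3, burst=4, C=23
  Priority 4, burst=7, C=30
  Priority 5, burst=5, C=35
Average turnaround = 117/5 = 23.4

23.4


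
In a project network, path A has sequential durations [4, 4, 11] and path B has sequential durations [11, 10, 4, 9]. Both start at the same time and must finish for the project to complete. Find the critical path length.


Path A total = 4 + 4 + 11 = 19
Path B total = 11 + 10 + 4 + 9 = 34
Critical path = longest path = max(19, 34) = 34

34


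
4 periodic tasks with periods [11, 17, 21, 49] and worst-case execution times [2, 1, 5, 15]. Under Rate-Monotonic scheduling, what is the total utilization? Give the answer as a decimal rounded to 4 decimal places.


Compute individual utilizations (exact fractions):
  Task 1: C/T = 2/11 (approx. 0.1818)
  Task 2: C/T = 1/17 (approx. 0.0588)
  Task 3: C/T = 5/21 (approx. 0.2381)
  Task 4: C/T = 15/49 (approx. 0.3061)
Total utilization U = 2/11 + 1/17 + 5/21 + 15/49 = 21575/27489
Rounded to 4 decimal places: U = 0.7849
RM (Liu & Layland) bound for 4 tasks = 0.756828; compare with U = 21575/27489 (approx. 0.784859)
bound < U <= 1, so the RM sufficient condition is not met (inconclusive; an exact test such as response-time analysis is needed).

0.7849


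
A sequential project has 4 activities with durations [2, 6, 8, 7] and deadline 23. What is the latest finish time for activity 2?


LF(activity 2) = deadline - sum of successor durations
Successors: activities 3 through 4 with durations [8, 7]
Sum of successor durations = 15
LF = 23 - 15 = 8

8


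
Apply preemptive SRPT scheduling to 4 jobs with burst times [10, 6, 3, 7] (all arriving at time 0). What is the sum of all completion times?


Since all jobs arrive at t=0, SRPT equals SPT ordering.
SPT order: [3, 6, 7, 10]
Completion times:
  Job 1: p=3, C=3
  Job 2: p=6, C=9
  Job 3: p=7, C=16
  Job 4: p=10, C=26
Total completion time = 3 + 9 + 16 + 26 = 54

54


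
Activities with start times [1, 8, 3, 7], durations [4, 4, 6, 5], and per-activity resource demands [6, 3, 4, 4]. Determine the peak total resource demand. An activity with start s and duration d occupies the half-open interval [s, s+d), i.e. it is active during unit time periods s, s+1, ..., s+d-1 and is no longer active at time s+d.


Each activity i is active on [start_i, start_i + duration_i).
Compute total resource usage per time slot:
  t=0: active resources = [], total = 0
  t=1: active resources = [6], total = 6
  t=2: active resources = [6], total = 6
  t=3: active resources = [6, 4], total = 10
  t=4: active resources = [6, 4], total = 10
  t=5: active resources = [4], total = 4
  t=6: active resources = [4], total = 4
  t=7: active resources = [4, 4], total = 8
  t=8: active resources = [3, 4, 4], total = 11
  t=9: active resources = [3, 4], total = 7
  t=10: active resources = [3, 4], total = 7
  t=11: active resources = [3, 4], total = 7
Peak resource demand = 11

11


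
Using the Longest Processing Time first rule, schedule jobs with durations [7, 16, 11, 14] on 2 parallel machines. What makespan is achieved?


Sort jobs in decreasing order (LPT): [16, 14, 11, 7]
Assign each job to the least loaded machine:
  Machine 1: jobs [16, 7], load = 23
  Machine 2: jobs [14, 11], load = 25
Makespan = max load = 25

25


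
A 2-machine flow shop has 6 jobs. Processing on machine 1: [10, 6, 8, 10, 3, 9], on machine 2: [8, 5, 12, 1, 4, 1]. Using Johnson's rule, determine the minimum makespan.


Apply Johnson's rule:
  Group 1 (a <= b): [(5, 3, 4), (3, 8, 12)]
  Group 2 (a > b): [(1, 10, 8), (2, 6, 5), (4, 10, 1), (6, 9, 1)]
Optimal job order: [5, 3, 1, 2, 4, 6]
Schedule:
  Job 5: M1 done at 3, M2 done at 7
  Job 3: M1 done at 11, M2 done at 23
  Job 1: M1 done at 21, M2 done at 31
  Job 2: M1 done at 27, M2 done at 36
  Job 4: M1 done at 37, M2 done at 38
  Job 6: M1 done at 46, M2 done at 47
Makespan = 47

47


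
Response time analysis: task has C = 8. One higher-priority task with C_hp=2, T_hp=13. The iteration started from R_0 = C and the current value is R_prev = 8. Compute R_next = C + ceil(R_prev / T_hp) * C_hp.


R_next = C + ceil(R_prev / T_hp) * C_hp
ceil(8 / 13) = ceil(0.6154) = 1
Interference = 1 * 2 = 2
R_next = 8 + 2 = 10

10


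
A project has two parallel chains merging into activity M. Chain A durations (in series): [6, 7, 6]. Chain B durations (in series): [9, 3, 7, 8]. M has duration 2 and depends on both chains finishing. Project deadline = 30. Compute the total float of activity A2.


Forward pass: ES(A2) = sum of predecessors on chain A = 6
EF = ES + duration = 6 + 7 = 13
Backward pass: LF(M) = deadline = 30; LS(M) = 30 - 2 = 28
LF(A2) = LS(M) - sum(successors on chain A) = 28 - 6 = 22
LS = LF - duration = 22 - 7 = 15
Total float = LS - ES = 15 - 6 = 9

9


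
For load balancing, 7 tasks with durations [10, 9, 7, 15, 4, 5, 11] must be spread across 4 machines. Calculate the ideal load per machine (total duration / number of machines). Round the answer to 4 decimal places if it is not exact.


Total processing time = 10 + 9 + 7 + 15 + 4 + 5 + 11 = 61
Number of machines = 4
Ideal balanced load = 61 / 4 = 15.25

15.25


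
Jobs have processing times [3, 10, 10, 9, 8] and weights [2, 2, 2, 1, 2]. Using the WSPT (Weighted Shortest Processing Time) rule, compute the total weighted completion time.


Compute p/w ratios and sort ascending (WSPT): [(3, 2), (8, 2), (10, 2), (10, 2), (9, 1)]
Compute weighted completion times:
  Job (p=3,w=2): C=3, w*C=2*3=6
  Job (p=8,w=2): C=11, w*C=2*11=22
  Job (p=10,w=2): C=21, w*C=2*21=42
  Job (p=10,w=2): C=31, w*C=2*31=62
  Job (p=9,w=1): C=40, w*C=1*40=40
Total weighted completion time = 172

172


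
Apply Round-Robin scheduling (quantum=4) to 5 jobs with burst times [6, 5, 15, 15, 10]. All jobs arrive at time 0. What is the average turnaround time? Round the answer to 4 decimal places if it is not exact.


Time quantum = 4
Execution trace:
  J1 runs 4 units, time = 4
  J2 runs 4 units, time = 8
  J3 runs 4 units, time = 12
  J4 runs 4 units, time = 16
  J5 runs 4 units, time = 20
  J1 runs 2 units, time = 22
  J2 runs 1 units, time = 23
  J3 runs 4 units, time = 27
  J4 runs 4 units, time = 31
  J5 runs 4 units, time = 35
  J3 runs 4 units, time = 39
  J4 runs 4 units, time = 43
  J5 runs 2 units, time = 45
  J3 runs 3 units, time = 48
  J4 runs 3 units, time = 51
Finish times: [22, 23, 48, 51, 45]
Average turnaround = 189/5 = 37.8

37.8


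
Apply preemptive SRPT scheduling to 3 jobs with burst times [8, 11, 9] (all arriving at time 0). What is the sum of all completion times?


Since all jobs arrive at t=0, SRPT equals SPT ordering.
SPT order: [8, 9, 11]
Completion times:
  Job 1: p=8, C=8
  Job 2: p=9, C=17
  Job 3: p=11, C=28
Total completion time = 8 + 17 + 28 = 53

53


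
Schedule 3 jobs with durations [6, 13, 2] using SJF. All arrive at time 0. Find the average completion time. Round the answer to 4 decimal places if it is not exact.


SJF order (ascending): [2, 6, 13]
Completion times:
  Job 1: burst=2, C=2
  Job 2: burst=6, C=8
  Job 3: burst=13, C=21
Average completion = 31/3 = 10.3333

10.3333


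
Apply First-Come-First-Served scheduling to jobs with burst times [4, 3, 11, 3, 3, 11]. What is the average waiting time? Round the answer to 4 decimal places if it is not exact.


FCFS order (as given): [4, 3, 11, 3, 3, 11]
Waiting times:
  Job 1: wait = 0
  Job 2: wait = 4
  Job 3: wait = 7
  Job 4: wait = 18
  Job 5: wait = 21
  Job 6: wait = 24
Sum of waiting times = 74
Average waiting time = 74/6 = 12.3333

12.3333


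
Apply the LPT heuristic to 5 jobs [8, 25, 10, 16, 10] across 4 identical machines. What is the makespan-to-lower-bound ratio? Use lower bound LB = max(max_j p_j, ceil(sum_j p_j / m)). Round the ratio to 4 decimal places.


LPT order: [25, 16, 10, 10, 8]
Machine loads after assignment: [25, 16, 18, 10]
LPT makespan = 25
Lower bound = max(max_job, ceil(total/4)) = max(25, 18) = 25
Ratio = 25 / 25 = 1.0

1.0


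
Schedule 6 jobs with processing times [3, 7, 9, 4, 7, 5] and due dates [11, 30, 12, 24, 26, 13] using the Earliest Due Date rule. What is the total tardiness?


Sort by due date (EDD order): [(3, 11), (9, 12), (5, 13), (4, 24), (7, 26), (7, 30)]
Compute completion times and tardiness:
  Job 1: p=3, d=11, C=3, tardiness=max(0,3-11)=0
  Job 2: p=9, d=12, C=12, tardiness=max(0,12-12)=0
  Job 3: p=5, d=13, C=17, tardiness=max(0,17-13)=4
  Job 4: p=4, d=24, C=21, tardiness=max(0,21-24)=0
  Job 5: p=7, d=26, C=28, tardiness=max(0,28-26)=2
  Job 6: p=7, d=30, C=35, tardiness=max(0,35-30)=5
Total tardiness = 11

11


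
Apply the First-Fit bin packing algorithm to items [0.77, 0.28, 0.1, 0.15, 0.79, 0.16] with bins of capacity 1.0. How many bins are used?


Place items sequentially using First-Fit:
  Item 0.77 -> new Bin 1
  Item 0.28 -> new Bin 2
  Item 0.1 -> Bin 1 (now 0.87)
  Item 0.15 -> Bin 2 (now 0.43)
  Item 0.79 -> new Bin 3
  Item 0.16 -> Bin 2 (now 0.59)
Total bins used = 3

3


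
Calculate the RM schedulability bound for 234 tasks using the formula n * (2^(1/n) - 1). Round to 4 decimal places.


Compute 2^(1/234) = 1.0029665590
Subtract 1: 1.0029665590 - 1 = 0.0029665590
Multiply by n: 234 * 0.0029665590 = 0.6941748060
Round to 4 dp: 0.6942

0.6942


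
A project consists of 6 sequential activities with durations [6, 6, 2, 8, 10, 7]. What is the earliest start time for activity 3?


Activity 3 starts after activities 1 through 2 complete.
Predecessor durations: [6, 6]
ES = 6 + 6 = 12

12


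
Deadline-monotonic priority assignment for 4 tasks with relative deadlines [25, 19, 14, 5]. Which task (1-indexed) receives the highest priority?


Sort tasks by relative deadline (ascending):
  Task 4: deadline = 5
  Task 3: deadline = 14
  Task 2: deadline = 19
  Task 1: deadline = 25
Priority order (highest first): [4, 3, 2, 1]
Highest priority task = 4

4


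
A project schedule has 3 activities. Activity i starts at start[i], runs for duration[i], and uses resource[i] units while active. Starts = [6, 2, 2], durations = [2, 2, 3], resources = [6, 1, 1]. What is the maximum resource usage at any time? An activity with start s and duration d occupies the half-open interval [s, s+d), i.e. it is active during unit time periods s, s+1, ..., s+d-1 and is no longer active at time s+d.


Each activity i is active on [start_i, start_i + duration_i).
Compute total resource usage per time slot:
  t=0: active resources = [], total = 0
  t=1: active resources = [], total = 0
  t=2: active resources = [1, 1], total = 2
  t=3: active resources = [1, 1], total = 2
  t=4: active resources = [1], total = 1
  t=5: active resources = [], total = 0
  t=6: active resources = [6], total = 6
  t=7: active resources = [6], total = 6
Peak resource demand = 6

6


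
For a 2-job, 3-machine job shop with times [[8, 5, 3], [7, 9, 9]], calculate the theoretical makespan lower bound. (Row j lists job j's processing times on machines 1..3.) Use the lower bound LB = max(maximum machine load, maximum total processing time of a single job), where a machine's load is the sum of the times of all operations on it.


Machine loads:
  Machine 1: 8 + 7 = 15
  Machine 2: 5 + 9 = 14
  Machine 3: 3 + 9 = 12
Max machine load = 15
Job totals:
  Job 1: 16
  Job 2: 25
Max job total = 25
Lower bound = max(15, 25) = 25

25


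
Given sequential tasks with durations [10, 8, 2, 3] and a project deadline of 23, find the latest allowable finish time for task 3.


LF(activity 3) = deadline - sum of successor durations
Successors: activities 4 through 4 with durations [3]
Sum of successor durations = 3
LF = 23 - 3 = 20

20


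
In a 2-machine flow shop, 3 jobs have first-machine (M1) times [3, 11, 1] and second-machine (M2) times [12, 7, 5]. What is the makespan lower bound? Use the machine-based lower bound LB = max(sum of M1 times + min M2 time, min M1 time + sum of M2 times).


LB1 = sum(M1 times) + min(M2 times) = 15 + 5 = 20
LB2 = min(M1 times) + sum(M2 times) = 1 + 24 = 25
Lower bound = max(LB1, LB2) = max(20, 25) = 25

25


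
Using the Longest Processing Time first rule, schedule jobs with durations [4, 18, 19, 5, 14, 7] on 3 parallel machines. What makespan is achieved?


Sort jobs in decreasing order (LPT): [19, 18, 14, 7, 5, 4]
Assign each job to the least loaded machine:
  Machine 1: jobs [19, 4], load = 23
  Machine 2: jobs [18, 5], load = 23
  Machine 3: jobs [14, 7], load = 21
Makespan = max load = 23

23


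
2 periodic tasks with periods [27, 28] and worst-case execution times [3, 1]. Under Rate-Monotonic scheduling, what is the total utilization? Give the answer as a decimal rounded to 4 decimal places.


Compute individual utilizations (exact fractions):
  Task 1: C/T = 3/27 = 1/9 (approx. 0.1111)
  Task 2: C/T = 1/28 (approx. 0.0357)
Total utilization U = 1/9 + 1/28 = 37/252
Rounded to 4 decimal places: U = 0.1468
RM (Liu & Layland) bound for 2 tasks = 0.828427; compare with U = 37/252 (approx. 0.146825)
U <= bound, so schedulable by RM sufficient condition.

0.1468


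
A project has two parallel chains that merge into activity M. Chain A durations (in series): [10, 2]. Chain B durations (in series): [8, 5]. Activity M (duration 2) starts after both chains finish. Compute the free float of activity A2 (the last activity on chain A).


ES(A2) = sum of predecessors on chain A = 10
EF(A2) = ES + duration = 10 + 2 = 12
Successor of A2 is M. ES(M) = max(sum(A), sum(B)) = max(12, 13) = 13
Free float = ES(successor) - EF(current) = 13 - 12 = 1

1


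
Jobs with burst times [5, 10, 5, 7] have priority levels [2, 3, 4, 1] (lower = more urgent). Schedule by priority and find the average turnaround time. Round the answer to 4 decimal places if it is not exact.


Sort by priority (ascending = highest first):
Order: [(1, 7), (2, 5), (3, 10), (4, 5)]
Completion times:
  Priority 1, burst=7, C=7
  Priority 2, burst=5, C=12
  Priority 3, burst=10, C=22
  Priority 4, burst=5, C=27
Average turnaround = 68/4 = 17.0

17.0


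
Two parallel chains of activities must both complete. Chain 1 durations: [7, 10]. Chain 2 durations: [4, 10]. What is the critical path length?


Path A total = 7 + 10 = 17
Path B total = 4 + 10 = 14
Critical path = longest path = max(17, 14) = 17

17


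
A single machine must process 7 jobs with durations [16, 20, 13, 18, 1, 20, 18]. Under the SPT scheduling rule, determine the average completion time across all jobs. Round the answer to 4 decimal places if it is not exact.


Sort jobs by processing time (SPT order): [1, 13, 16, 18, 18, 20, 20]
Compute completion times sequentially:
  Job 1: processing = 1, completes at 1
  Job 2: processing = 13, completes at 14
  Job 3: processing = 16, completes at 30
  Job 4: processing = 18, completes at 48
  Job 5: processing = 18, completes at 66
  Job 6: processing = 20, completes at 86
  Job 7: processing = 20, completes at 106
Sum of completion times = 351
Average completion time = 351/7 = 50.1429

50.1429


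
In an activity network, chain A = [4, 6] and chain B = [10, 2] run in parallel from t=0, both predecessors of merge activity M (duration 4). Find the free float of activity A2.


ES(A2) = sum of predecessors on chain A = 4
EF(A2) = ES + duration = 4 + 6 = 10
Successor of A2 is M. ES(M) = max(sum(A), sum(B)) = max(10, 12) = 12
Free float = ES(successor) - EF(current) = 12 - 10 = 2

2


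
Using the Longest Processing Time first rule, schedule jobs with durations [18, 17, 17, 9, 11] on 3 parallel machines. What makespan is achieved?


Sort jobs in decreasing order (LPT): [18, 17, 17, 11, 9]
Assign each job to the least loaded machine:
  Machine 1: jobs [18], load = 18
  Machine 2: jobs [17, 11], load = 28
  Machine 3: jobs [17, 9], load = 26
Makespan = max load = 28

28


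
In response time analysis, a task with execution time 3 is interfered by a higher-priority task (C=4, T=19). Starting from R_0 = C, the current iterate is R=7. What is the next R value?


R_next = C + ceil(R_prev / T_hp) * C_hp
ceil(7 / 19) = ceil(0.3684) = 1
Interference = 1 * 4 = 4
R_next = 3 + 4 = 7
R_next = R_prev, so the iteration has converged (response time = 7).

7


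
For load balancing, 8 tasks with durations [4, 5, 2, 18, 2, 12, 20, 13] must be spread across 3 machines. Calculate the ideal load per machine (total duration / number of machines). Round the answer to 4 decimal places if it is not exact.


Total processing time = 4 + 5 + 2 + 18 + 2 + 12 + 20 + 13 = 76
Number of machines = 3
Ideal balanced load = 76 / 3 = 25.3333

25.3333


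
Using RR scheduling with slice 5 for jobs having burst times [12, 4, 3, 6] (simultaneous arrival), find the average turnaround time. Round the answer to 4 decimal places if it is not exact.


Time quantum = 5
Execution trace:
  J1 runs 5 units, time = 5
  J2 runs 4 units, time = 9
  J3 runs 3 units, time = 12
  J4 runs 5 units, time = 17
  J1 runs 5 units, time = 22
  J4 runs 1 units, time = 23
  J1 runs 2 units, time = 25
Finish times: [25, 9, 12, 23]
Average turnaround = 69/4 = 17.25

17.25


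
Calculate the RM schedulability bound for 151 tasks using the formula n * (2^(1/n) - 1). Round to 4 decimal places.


Compute 2^(1/151) = 1.0046009306
Subtract 1: 1.0046009306 - 1 = 0.0046009306
Multiply by n: 151 * 0.0046009306 = 0.6947405206
Round to 4 dp: 0.6947

0.6947


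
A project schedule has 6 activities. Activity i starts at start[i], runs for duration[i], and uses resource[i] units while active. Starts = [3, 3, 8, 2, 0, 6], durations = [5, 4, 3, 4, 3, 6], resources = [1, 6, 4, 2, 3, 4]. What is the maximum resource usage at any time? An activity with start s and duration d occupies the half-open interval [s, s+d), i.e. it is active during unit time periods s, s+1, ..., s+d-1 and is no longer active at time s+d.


Each activity i is active on [start_i, start_i + duration_i).
Compute total resource usage per time slot:
  t=0: active resources = [3], total = 3
  t=1: active resources = [3], total = 3
  t=2: active resources = [2, 3], total = 5
  t=3: active resources = [1, 6, 2], total = 9
  t=4: active resources = [1, 6, 2], total = 9
  t=5: active resources = [1, 6, 2], total = 9
  t=6: active resources = [1, 6, 4], total = 11
  t=7: active resources = [1, 4], total = 5
  t=8: active resources = [4, 4], total = 8
  t=9: active resources = [4, 4], total = 8
  t=10: active resources = [4, 4], total = 8
  t=11: active resources = [4], total = 4
Peak resource demand = 11

11


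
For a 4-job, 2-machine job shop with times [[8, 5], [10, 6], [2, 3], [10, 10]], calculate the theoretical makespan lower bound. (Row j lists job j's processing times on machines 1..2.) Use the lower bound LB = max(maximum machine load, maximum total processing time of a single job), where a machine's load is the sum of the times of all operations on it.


Machine loads:
  Machine 1: 8 + 10 + 2 + 10 = 30
  Machine 2: 5 + 6 + 3 + 10 = 24
Max machine load = 30
Job totals:
  Job 1: 13
  Job 2: 16
  Job 3: 5
  Job 4: 20
Max job total = 20
Lower bound = max(30, 20) = 30

30


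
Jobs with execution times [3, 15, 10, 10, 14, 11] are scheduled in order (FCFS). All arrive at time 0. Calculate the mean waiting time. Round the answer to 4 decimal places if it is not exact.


FCFS order (as given): [3, 15, 10, 10, 14, 11]
Waiting times:
  Job 1: wait = 0
  Job 2: wait = 3
  Job 3: wait = 18
  Job 4: wait = 28
  Job 5: wait = 38
  Job 6: wait = 52
Sum of waiting times = 139
Average waiting time = 139/6 = 23.1667

23.1667


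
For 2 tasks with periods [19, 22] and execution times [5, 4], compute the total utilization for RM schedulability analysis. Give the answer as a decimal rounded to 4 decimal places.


Compute individual utilizations (exact fractions):
  Task 1: C/T = 5/19 (approx. 0.2632)
  Task 2: C/T = 4/22 = 2/11 (approx. 0.1818)
Total utilization U = 5/19 + 2/11 = 93/209
Rounded to 4 decimal places: U = 0.4450
RM (Liu & Layland) bound for 2 tasks = 0.828427; compare with U = 93/209 (approx. 0.444976)
U <= bound, so schedulable by RM sufficient condition.

0.4450


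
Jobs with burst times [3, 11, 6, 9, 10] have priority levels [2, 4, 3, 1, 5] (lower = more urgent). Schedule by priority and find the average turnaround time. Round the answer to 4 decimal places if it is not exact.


Sort by priority (ascending = highest first):
Order: [(1, 9), (2, 3), (3, 6), (4, 11), (5, 10)]
Completion times:
  Priority 1, burst=9, C=9
  Priority 2, burst=3, C=12
  Priority 3, burst=6, C=18
  Priority 4, burst=11, C=29
  Priority 5, burst=10, C=39
Average turnaround = 107/5 = 21.4

21.4


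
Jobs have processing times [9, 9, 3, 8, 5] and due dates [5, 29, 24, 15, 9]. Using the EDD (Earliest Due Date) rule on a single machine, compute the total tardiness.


Sort by due date (EDD order): [(9, 5), (5, 9), (8, 15), (3, 24), (9, 29)]
Compute completion times and tardiness:
  Job 1: p=9, d=5, C=9, tardiness=max(0,9-5)=4
  Job 2: p=5, d=9, C=14, tardiness=max(0,14-9)=5
  Job 3: p=8, d=15, C=22, tardiness=max(0,22-15)=7
  Job 4: p=3, d=24, C=25, tardiness=max(0,25-24)=1
  Job 5: p=9, d=29, C=34, tardiness=max(0,34-29)=5
Total tardiness = 22

22


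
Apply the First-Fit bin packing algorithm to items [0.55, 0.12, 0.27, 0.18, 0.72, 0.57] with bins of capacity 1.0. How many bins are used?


Place items sequentially using First-Fit:
  Item 0.55 -> new Bin 1
  Item 0.12 -> Bin 1 (now 0.67)
  Item 0.27 -> Bin 1 (now 0.94)
  Item 0.18 -> new Bin 2
  Item 0.72 -> Bin 2 (now 0.9)
  Item 0.57 -> new Bin 3
Total bins used = 3

3


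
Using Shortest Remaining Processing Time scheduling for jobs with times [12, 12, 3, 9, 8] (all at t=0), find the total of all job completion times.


Since all jobs arrive at t=0, SRPT equals SPT ordering.
SPT order: [3, 8, 9, 12, 12]
Completion times:
  Job 1: p=3, C=3
  Job 2: p=8, C=11
  Job 3: p=9, C=20
  Job 4: p=12, C=32
  Job 5: p=12, C=44
Total completion time = 3 + 11 + 20 + 32 + 44 = 110

110


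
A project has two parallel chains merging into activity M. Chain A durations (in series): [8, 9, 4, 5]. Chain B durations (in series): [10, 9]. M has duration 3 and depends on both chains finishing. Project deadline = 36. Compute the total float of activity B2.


Forward pass: ES(B2) = sum of predecessors on chain B = 10
EF = ES + duration = 10 + 9 = 19
Backward pass: LF(M) = deadline = 36; LS(M) = 36 - 3 = 33
LF(B2) = LS(M) - sum(successors on chain B) = 33 - 0 = 33
LS = LF - duration = 33 - 9 = 24
Total float = LS - ES = 24 - 10 = 14

14


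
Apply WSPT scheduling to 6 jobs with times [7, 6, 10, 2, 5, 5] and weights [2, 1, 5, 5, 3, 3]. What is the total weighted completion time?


Compute p/w ratios and sort ascending (WSPT): [(2, 5), (5, 3), (5, 3), (10, 5), (7, 2), (6, 1)]
Compute weighted completion times:
  Job (p=2,w=5): C=2, w*C=5*2=10
  Job (p=5,w=3): C=7, w*C=3*7=21
  Job (p=5,w=3): C=12, w*C=3*12=36
  Job (p=10,w=5): C=22, w*C=5*22=110
  Job (p=7,w=2): C=29, w*C=2*29=58
  Job (p=6,w=1): C=35, w*C=1*35=35
Total weighted completion time = 270

270


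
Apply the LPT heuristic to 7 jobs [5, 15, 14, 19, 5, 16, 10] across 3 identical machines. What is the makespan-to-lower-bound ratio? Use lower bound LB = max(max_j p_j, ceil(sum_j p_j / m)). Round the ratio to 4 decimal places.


LPT order: [19, 16, 15, 14, 10, 5, 5]
Machine loads after assignment: [29, 26, 29]
LPT makespan = 29
Lower bound = max(max_job, ceil(total/3)) = max(19, 28) = 28
Ratio = 29 / 28 = 1.0357

1.0357


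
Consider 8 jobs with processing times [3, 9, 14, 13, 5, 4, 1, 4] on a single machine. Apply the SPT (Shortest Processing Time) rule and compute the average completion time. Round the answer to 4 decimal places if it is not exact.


Sort jobs by processing time (SPT order): [1, 3, 4, 4, 5, 9, 13, 14]
Compute completion times sequentially:
  Job 1: processing = 1, completes at 1
  Job 2: processing = 3, completes at 4
  Job 3: processing = 4, completes at 8
  Job 4: processing = 4, completes at 12
  Job 5: processing = 5, completes at 17
  Job 6: processing = 9, completes at 26
  Job 7: processing = 13, completes at 39
  Job 8: processing = 14, completes at 53
Sum of completion times = 160
Average completion time = 160/8 = 20.0

20.0


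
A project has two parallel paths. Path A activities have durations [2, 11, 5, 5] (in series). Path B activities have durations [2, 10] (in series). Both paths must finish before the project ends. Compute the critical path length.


Path A total = 2 + 11 + 5 + 5 = 23
Path B total = 2 + 10 = 12
Critical path = longest path = max(23, 12) = 23

23


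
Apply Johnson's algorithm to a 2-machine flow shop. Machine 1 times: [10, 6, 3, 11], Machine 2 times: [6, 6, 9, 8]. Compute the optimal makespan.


Apply Johnson's rule:
  Group 1 (a <= b): [(3, 3, 9), (2, 6, 6)]
  Group 2 (a > b): [(4, 11, 8), (1, 10, 6)]
Optimal job order: [3, 2, 4, 1]
Schedule:
  Job 3: M1 done at 3, M2 done at 12
  Job 2: M1 done at 9, M2 done at 18
  Job 4: M1 done at 20, M2 done at 28
  Job 1: M1 done at 30, M2 done at 36
Makespan = 36

36


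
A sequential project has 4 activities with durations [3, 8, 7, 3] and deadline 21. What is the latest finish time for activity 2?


LF(activity 2) = deadline - sum of successor durations
Successors: activities 3 through 4 with durations [7, 3]
Sum of successor durations = 10
LF = 21 - 10 = 11

11


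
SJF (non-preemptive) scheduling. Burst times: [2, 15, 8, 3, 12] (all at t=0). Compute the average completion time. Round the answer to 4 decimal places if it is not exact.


SJF order (ascending): [2, 3, 8, 12, 15]
Completion times:
  Job 1: burst=2, C=2
  Job 2: burst=3, C=5
  Job 3: burst=8, C=13
  Job 4: burst=12, C=25
  Job 5: burst=15, C=40
Average completion = 85/5 = 17.0

17.0


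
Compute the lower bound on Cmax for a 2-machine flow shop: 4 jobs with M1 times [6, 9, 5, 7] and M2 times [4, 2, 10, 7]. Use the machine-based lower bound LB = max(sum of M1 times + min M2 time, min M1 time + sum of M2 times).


LB1 = sum(M1 times) + min(M2 times) = 27 + 2 = 29
LB2 = min(M1 times) + sum(M2 times) = 5 + 23 = 28
Lower bound = max(LB1, LB2) = max(29, 28) = 29

29


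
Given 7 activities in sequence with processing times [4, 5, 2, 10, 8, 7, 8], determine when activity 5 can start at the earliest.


Activity 5 starts after activities 1 through 4 complete.
Predecessor durations: [4, 5, 2, 10]
ES = 4 + 5 + 2 + 10 = 21

21


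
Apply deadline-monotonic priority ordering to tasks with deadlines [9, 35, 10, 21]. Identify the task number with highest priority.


Sort tasks by relative deadline (ascending):
  Task 1: deadline = 9
  Task 3: deadline = 10
  Task 4: deadline = 21
  Task 2: deadline = 35
Priority order (highest first): [1, 3, 4, 2]
Highest priority task = 1

1


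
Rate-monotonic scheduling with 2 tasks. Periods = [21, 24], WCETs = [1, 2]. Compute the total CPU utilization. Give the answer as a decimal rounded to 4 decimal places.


Compute individual utilizations (exact fractions):
  Task 1: C/T = 1/21 (approx. 0.0476)
  Task 2: C/T = 2/24 = 1/12 (approx. 0.0833)
Total utilization U = 1/21 + 1/12 = 11/84
Rounded to 4 decimal places: U = 0.1310
RM (Liu & Layland) bound for 2 tasks = 0.828427; compare with U = 11/84 (approx. 0.130952)
U <= bound, so schedulable by RM sufficient condition.

0.1310


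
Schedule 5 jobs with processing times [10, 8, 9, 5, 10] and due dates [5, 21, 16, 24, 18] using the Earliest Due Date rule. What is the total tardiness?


Sort by due date (EDD order): [(10, 5), (9, 16), (10, 18), (8, 21), (5, 24)]
Compute completion times and tardiness:
  Job 1: p=10, d=5, C=10, tardiness=max(0,10-5)=5
  Job 2: p=9, d=16, C=19, tardiness=max(0,19-16)=3
  Job 3: p=10, d=18, C=29, tardiness=max(0,29-18)=11
  Job 4: p=8, d=21, C=37, tardiness=max(0,37-21)=16
  Job 5: p=5, d=24, C=42, tardiness=max(0,42-24)=18
Total tardiness = 53

53


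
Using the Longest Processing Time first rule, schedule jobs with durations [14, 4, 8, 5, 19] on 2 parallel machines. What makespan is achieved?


Sort jobs in decreasing order (LPT): [19, 14, 8, 5, 4]
Assign each job to the least loaded machine:
  Machine 1: jobs [19, 5], load = 24
  Machine 2: jobs [14, 8, 4], load = 26
Makespan = max load = 26

26


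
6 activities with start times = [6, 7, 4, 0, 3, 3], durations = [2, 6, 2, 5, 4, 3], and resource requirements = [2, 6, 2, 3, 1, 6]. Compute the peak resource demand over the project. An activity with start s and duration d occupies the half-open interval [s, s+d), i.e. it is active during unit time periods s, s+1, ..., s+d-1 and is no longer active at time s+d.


Each activity i is active on [start_i, start_i + duration_i).
Compute total resource usage per time slot:
  t=0: active resources = [3], total = 3
  t=1: active resources = [3], total = 3
  t=2: active resources = [3], total = 3
  t=3: active resources = [3, 1, 6], total = 10
  t=4: active resources = [2, 3, 1, 6], total = 12
  t=5: active resources = [2, 1, 6], total = 9
  t=6: active resources = [2, 1], total = 3
  t=7: active resources = [2, 6], total = 8
  t=8: active resources = [6], total = 6
  t=9: active resources = [6], total = 6
  t=10: active resources = [6], total = 6
  t=11: active resources = [6], total = 6
  t=12: active resources = [6], total = 6
Peak resource demand = 12

12


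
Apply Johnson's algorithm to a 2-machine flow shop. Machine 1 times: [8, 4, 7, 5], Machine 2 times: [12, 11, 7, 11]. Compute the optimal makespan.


Apply Johnson's rule:
  Group 1 (a <= b): [(2, 4, 11), (4, 5, 11), (3, 7, 7), (1, 8, 12)]
  Group 2 (a > b): []
Optimal job order: [2, 4, 3, 1]
Schedule:
  Job 2: M1 done at 4, M2 done at 15
  Job 4: M1 done at 9, M2 done at 26
  Job 3: M1 done at 16, M2 done at 33
  Job 1: M1 done at 24, M2 done at 45
Makespan = 45

45


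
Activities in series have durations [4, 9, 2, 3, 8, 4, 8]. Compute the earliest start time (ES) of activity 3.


Activity 3 starts after activities 1 through 2 complete.
Predecessor durations: [4, 9]
ES = 4 + 9 = 13

13


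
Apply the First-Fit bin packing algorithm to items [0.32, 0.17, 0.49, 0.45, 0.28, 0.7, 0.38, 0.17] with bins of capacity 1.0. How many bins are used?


Place items sequentially using First-Fit:
  Item 0.32 -> new Bin 1
  Item 0.17 -> Bin 1 (now 0.49)
  Item 0.49 -> Bin 1 (now 0.98)
  Item 0.45 -> new Bin 2
  Item 0.28 -> Bin 2 (now 0.73)
  Item 0.7 -> new Bin 3
  Item 0.38 -> new Bin 4
  Item 0.17 -> Bin 2 (now 0.9)
Total bins used = 4

4


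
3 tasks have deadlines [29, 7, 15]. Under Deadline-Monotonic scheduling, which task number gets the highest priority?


Sort tasks by relative deadline (ascending):
  Task 2: deadline = 7
  Task 3: deadline = 15
  Task 1: deadline = 29
Priority order (highest first): [2, 3, 1]
Highest priority task = 2

2


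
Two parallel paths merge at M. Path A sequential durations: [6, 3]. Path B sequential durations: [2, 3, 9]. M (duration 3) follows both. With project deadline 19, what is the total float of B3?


Forward pass: ES(B3) = sum of predecessors on chain B = 5
EF = ES + duration = 5 + 9 = 14
Backward pass: LF(M) = deadline = 19; LS(M) = 19 - 3 = 16
LF(B3) = LS(M) - sum(successors on chain B) = 16 - 0 = 16
LS = LF - duration = 16 - 9 = 7
Total float = LS - ES = 7 - 5 = 2

2


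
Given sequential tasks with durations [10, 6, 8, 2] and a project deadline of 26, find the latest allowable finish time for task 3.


LF(activity 3) = deadline - sum of successor durations
Successors: activities 4 through 4 with durations [2]
Sum of successor durations = 2
LF = 26 - 2 = 24

24


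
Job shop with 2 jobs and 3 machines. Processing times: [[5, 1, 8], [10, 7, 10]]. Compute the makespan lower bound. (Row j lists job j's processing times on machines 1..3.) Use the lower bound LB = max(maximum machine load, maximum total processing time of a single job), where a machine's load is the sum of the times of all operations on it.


Machine loads:
  Machine 1: 5 + 10 = 15
  Machine 2: 1 + 7 = 8
  Machine 3: 8 + 10 = 18
Max machine load = 18
Job totals:
  Job 1: 14
  Job 2: 27
Max job total = 27
Lower bound = max(18, 27) = 27

27


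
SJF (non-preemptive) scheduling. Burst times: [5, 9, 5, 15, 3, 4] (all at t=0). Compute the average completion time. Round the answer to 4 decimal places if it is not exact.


SJF order (ascending): [3, 4, 5, 5, 9, 15]
Completion times:
  Job 1: burst=3, C=3
  Job 2: burst=4, C=7
  Job 3: burst=5, C=12
  Job 4: burst=5, C=17
  Job 5: burst=9, C=26
  Job 6: burst=15, C=41
Average completion = 106/6 = 17.6667

17.6667


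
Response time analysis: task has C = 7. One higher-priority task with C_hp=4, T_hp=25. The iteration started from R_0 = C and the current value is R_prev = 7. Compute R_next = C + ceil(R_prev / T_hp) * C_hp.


R_next = C + ceil(R_prev / T_hp) * C_hp
ceil(7 / 25) = ceil(0.28) = 1
Interference = 1 * 4 = 4
R_next = 7 + 4 = 11

11


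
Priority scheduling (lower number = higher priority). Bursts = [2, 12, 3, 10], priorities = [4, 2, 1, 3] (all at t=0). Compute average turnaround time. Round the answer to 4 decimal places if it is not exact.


Sort by priority (ascending = highest first):
Order: [(1, 3), (2, 12), (3, 10), (4, 2)]
Completion times:
  Priority 1, burst=3, C=3
  Priority 2, burst=12, C=15
  Priority 3, burst=10, C=25
  Priority 4, burst=2, C=27
Average turnaround = 70/4 = 17.5

17.5


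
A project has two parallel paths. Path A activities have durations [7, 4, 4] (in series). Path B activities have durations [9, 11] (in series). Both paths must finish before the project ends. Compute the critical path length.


Path A total = 7 + 4 + 4 = 15
Path B total = 9 + 11 = 20
Critical path = longest path = max(15, 20) = 20

20


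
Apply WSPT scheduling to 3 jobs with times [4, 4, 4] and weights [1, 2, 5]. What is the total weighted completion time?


Compute p/w ratios and sort ascending (WSPT): [(4, 5), (4, 2), (4, 1)]
Compute weighted completion times:
  Job (p=4,w=5): C=4, w*C=5*4=20
  Job (p=4,w=2): C=8, w*C=2*8=16
  Job (p=4,w=1): C=12, w*C=1*12=12
Total weighted completion time = 48

48


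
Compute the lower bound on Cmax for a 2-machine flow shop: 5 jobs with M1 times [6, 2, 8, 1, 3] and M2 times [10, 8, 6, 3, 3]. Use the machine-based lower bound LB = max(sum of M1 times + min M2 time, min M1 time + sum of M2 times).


LB1 = sum(M1 times) + min(M2 times) = 20 + 3 = 23
LB2 = min(M1 times) + sum(M2 times) = 1 + 30 = 31
Lower bound = max(LB1, LB2) = max(23, 31) = 31

31


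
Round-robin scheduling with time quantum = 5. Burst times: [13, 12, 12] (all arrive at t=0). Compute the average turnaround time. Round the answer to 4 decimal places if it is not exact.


Time quantum = 5
Execution trace:
  J1 runs 5 units, time = 5
  J2 runs 5 units, time = 10
  J3 runs 5 units, time = 15
  J1 runs 5 units, time = 20
  J2 runs 5 units, time = 25
  J3 runs 5 units, time = 30
  J1 runs 3 units, time = 33
  J2 runs 2 units, time = 35
  J3 runs 2 units, time = 37
Finish times: [33, 35, 37]
Average turnaround = 105/3 = 35.0

35.0


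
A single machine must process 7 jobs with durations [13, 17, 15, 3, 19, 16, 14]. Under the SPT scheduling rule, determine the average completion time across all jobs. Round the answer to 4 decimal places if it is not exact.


Sort jobs by processing time (SPT order): [3, 13, 14, 15, 16, 17, 19]
Compute completion times sequentially:
  Job 1: processing = 3, completes at 3
  Job 2: processing = 13, completes at 16
  Job 3: processing = 14, completes at 30
  Job 4: processing = 15, completes at 45
  Job 5: processing = 16, completes at 61
  Job 6: processing = 17, completes at 78
  Job 7: processing = 19, completes at 97
Sum of completion times = 330
Average completion time = 330/7 = 47.1429

47.1429


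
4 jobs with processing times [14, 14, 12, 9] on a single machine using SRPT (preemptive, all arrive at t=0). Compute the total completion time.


Since all jobs arrive at t=0, SRPT equals SPT ordering.
SPT order: [9, 12, 14, 14]
Completion times:
  Job 1: p=9, C=9
  Job 2: p=12, C=21
  Job 3: p=14, C=35
  Job 4: p=14, C=49
Total completion time = 9 + 21 + 35 + 49 = 114

114


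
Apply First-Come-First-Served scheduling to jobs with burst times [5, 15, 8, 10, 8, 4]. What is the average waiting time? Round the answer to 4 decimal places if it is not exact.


FCFS order (as given): [5, 15, 8, 10, 8, 4]
Waiting times:
  Job 1: wait = 0
  Job 2: wait = 5
  Job 3: wait = 20
  Job 4: wait = 28
  Job 5: wait = 38
  Job 6: wait = 46
Sum of waiting times = 137
Average waiting time = 137/6 = 22.8333

22.8333


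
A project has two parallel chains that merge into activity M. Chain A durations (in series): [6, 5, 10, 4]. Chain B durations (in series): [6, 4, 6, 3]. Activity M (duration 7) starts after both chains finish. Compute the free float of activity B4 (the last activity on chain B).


ES(B4) = sum of predecessors on chain B = 16
EF(B4) = ES + duration = 16 + 3 = 19
Successor of B4 is M. ES(M) = max(sum(A), sum(B)) = max(25, 19) = 25
Free float = ES(successor) - EF(current) = 25 - 19 = 6

6


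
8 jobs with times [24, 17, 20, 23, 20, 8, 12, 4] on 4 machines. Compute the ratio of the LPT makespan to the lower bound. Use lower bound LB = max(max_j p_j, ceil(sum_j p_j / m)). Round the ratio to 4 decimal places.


LPT order: [24, 23, 20, 20, 17, 12, 8, 4]
Machine loads after assignment: [28, 31, 37, 32]
LPT makespan = 37
Lower bound = max(max_job, ceil(total/4)) = max(24, 32) = 32
Ratio = 37 / 32 = 1.1563

1.1563


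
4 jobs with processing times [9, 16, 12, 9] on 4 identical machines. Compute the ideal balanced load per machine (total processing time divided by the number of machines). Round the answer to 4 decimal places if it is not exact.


Total processing time = 9 + 16 + 12 + 9 = 46
Number of machines = 4
Ideal balanced load = 46 / 4 = 11.5

11.5
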